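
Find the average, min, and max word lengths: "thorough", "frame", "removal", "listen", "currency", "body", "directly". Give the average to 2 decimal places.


Lengths: "thorough"=8, "frame"=5, "removal"=7, "listen"=6, "currency"=8, "body"=4, "directly"=8
Sum = 46, Count = 7
Average = 46/7 = 6.57
= avg=6.57, min=4, max=8


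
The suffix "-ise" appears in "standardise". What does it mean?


Suffix: -ise
As in: standardise -> standard + -ise
Meaning = to make


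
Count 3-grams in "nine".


Word: "nine" (length 4)
Number of 3-grams = length - 3 + 1 = 4 - 3 + 1
= 2


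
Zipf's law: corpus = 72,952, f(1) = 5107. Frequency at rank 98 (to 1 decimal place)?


Zipf's law: f(r) = f(1) / r
f(1) = 5107
f(98) = 5107 / 98
= 52.1 occurrences


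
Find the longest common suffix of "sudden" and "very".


Word 1: "sudden"
Word 2: "very"
Comparing from end:
  Pos -1: 'n' != 'y' (stop)
LCS = "" (length 0)


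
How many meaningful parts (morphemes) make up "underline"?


Word: "underline"
Morphemes: under- | line
Each morpheme carries meaning
= 2 morphemes


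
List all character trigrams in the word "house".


Word: "house" (length 5)
Number of trigrams = 5 - 3 + 1 = 3
  Position 0: "hou"
  Position 1: "ous"
  Position 2: "use"
Trigrams = "hou", "ous", "use"


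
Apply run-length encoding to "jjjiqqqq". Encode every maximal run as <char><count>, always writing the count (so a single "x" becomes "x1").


String: "jjjiqqqq"
Scanning for consecutive runs:
  'j' x 3
  'i' x 1
  'q' x 4
RLE = "j3i1q4"


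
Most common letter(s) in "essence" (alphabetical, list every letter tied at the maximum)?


Word: "essence"
Letter counts:
  'c': 1
  'e': 3
  'n': 1
  's': 2
Maximum count = 3
Most frequent = 'e' (3 times each)


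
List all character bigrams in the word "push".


Word: "push" (length 4)
Number of bigrams = 4 - 2 + 1 = 3
  Position 0: "pu"
  Position 1: "us"
  Position 2: "sh"
Bigrams = "pu", "us", "sh"


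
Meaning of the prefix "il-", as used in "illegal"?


Prefix: il-
Example: illegal (il- + legal)
Meaning = not


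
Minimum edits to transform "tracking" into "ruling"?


Word 1: "tracking" (length 8)
Word 2: "ruling" (length 6)
One optimal edit sequence (insert/delete/substitute each cost 1):
  1. delete 't'  (+1)
  2. keep 'r'
  3. delete 'a'  (+1)
  4. substitute 'c' -> 'u'  (+1)
  5. substitute 'k' -> 'l'  (+1)
  6. keep 'i'
  7. keep 'n'
  8. keep 'g'
Total edit operations: 4
Edit distance = 4


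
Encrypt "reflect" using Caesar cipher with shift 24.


Word: "reflect"
Shift: 24
Each letter → (letter + shift) mod 26:
  'r' (17) + 24 = 15 → 'p'
  'e' (4) + 24 = 2 → 'c'
  'f' (5) + 24 = 3 → 'd'
  'l' (11) + 24 = 9 → 'j'
  'e' (4) + 24 = 2 → 'c'
  'c' (2) + 24 = 0 → 'a'
  't' (19) + 24 = 17 → 'r'
Result = "pcdjcar"


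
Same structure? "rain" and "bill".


Pattern of "rain": [0, 1, 2, 3]
Pattern of "bill": [0, 1, 2, 2]
Patterns do not match
Same pattern = No


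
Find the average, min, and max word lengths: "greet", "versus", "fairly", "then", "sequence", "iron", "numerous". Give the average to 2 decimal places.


Lengths: "greet"=5, "versus"=6, "fairly"=6, "then"=4, "sequence"=8, "iron"=4, "numerous"=8
Sum = 41, Count = 7
Average = 41/7 = 5.86
= avg=5.86, min=4, max=8


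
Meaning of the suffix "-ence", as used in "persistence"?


Suffix: -ence
Example: persistence (persist + -ence)
Meaning = state of


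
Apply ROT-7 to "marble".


Word: "marble"
Shift: 7
Each letter → (letter + shift) mod 26:
  'm' (12) + 7 = 19 → 't'
  'a' (0) + 7 = 7 → 'h'
  'r' (17) + 7 = 24 → 'y'
  'b' (1) + 7 = 8 → 'i'
  'l' (11) + 7 = 18 → 's'
  'e' (4) + 7 = 11 → 'l'
Result = "thyisl"


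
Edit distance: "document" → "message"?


Word 1: "document" (length 8)
Word 2: "message" (length 7)
One optimal edit sequence (insert/delete/substitute each cost 1):
  1. delete 'd'  (+1)
  2. substitute 'o' -> 'm'  (+1)
  3. substitute 'c' -> 'e'  (+1)
  4. substitute 'u' -> 's'  (+1)
  5. substitute 'm' -> 's'  (+1)
  6. substitute 'e' -> 'a'  (+1)
  7. substitute 'n' -> 'g'  (+1)
  8. substitute 't' -> 'e'  (+1)
Total edit operations: 8
Edit distance = 8


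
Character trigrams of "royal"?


Word: "royal" (length 5)
Number of trigrams = 5 - 3 + 1 = 3
  Position 0: "roy"
  Position 1: "oya"
  Position 2: "yal"
Trigrams = "roy", "oya", "yal"


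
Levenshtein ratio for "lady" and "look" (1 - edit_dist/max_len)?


Word 1: "lady" (length 4)
Word 2: "look" (length 4)
One optimal edit sequence:
  1. keep 'l'
  2. substitute 'a' -> 'o'  (+1)
  3. substitute 'd' -> 'o'  (+1)
  4. substitute 'y' -> 'k'  (+1)
Edit distance = 3
Max length = max(4, 4) = 4
Similarity = 1 - 3/4
= 0.2500


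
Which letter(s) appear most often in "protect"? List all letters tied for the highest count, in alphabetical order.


Word: "protect"
Letter counts:
  'c': 1
  'e': 1
  'o': 1
  'p': 1
  'r': 1
  't': 2
Maximum count = 2
Most frequent = 't' (2 times each)


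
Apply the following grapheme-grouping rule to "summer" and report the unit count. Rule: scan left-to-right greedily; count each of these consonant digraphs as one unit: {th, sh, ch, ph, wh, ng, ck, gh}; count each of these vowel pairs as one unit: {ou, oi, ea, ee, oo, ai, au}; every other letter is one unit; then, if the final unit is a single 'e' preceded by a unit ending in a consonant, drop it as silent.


Word: "summer" (6 letters)
Left-to-right scan:
  1. 's' (letter)
  2. 'u' (letter)
  3. 'm' (letter)
  4. 'm' (letter)
  5. 'e' (letter)
  6. 'r' (letter)
Units from scan: 6
Sound units = 6 units


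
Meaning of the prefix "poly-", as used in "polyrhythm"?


Prefix: poly-
As in: polyrhythm -> poly- + rhythm
Meaning = many


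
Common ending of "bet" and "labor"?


Word 1: "bet"
Word 2: "labor"
Comparing from end:
  Pos -1: 't' != 'r' (stop)
LCS = "" (length 0)


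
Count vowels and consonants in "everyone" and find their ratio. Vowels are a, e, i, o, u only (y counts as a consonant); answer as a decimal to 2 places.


Word: "everyone"
Vowels (a,e,i,o,u): 4
Consonants: 4
Ratio = 4/4
= 1.00


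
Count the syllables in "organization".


Word: "organization"
Syllable breakdown: or · gan · i · za · tion
Counting: 5 parts
= 5 syllables


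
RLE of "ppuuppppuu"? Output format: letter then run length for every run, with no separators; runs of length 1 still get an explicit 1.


String: "ppuuppppuu"
Scanning for consecutive runs:
  'p' x 2
  'u' x 2
  'p' x 4
  'u' x 2
RLE = "p2u2p4u2"


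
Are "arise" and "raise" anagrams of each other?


Word 1: "arise" → sorted: aeirs
Word 2: "raise" → sorted: aeirs
Same letters? aeirs == aeirs
Anagram = Yes


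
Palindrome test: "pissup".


Word: "pissup"
Reversed: "pussip"
Forward == Backward? pissup != pussip
Palindrome = No


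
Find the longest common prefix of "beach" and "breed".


Word 1: "beach"
Word 2: "breed"
Comparing from start:
  Pos 0: 'b' == 'b'
  Pos 1: 'e' != 'r' (stop)
LCP = "b" (length 1)


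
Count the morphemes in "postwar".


Word: "postwar"
Morphemes: post- | war
Each morpheme carries meaning
= 2 morphemes


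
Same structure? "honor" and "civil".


Pattern of "honor": [0, 1, 2, 1, 3]
Pattern of "civil": [0, 1, 2, 1, 3]
Patterns match
Same pattern = Yes


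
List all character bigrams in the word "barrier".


Word: "barrier" (length 7)
Number of bigrams = 7 - 2 + 1 = 6
  Position 0: "ba"
  Position 1: "ar"
  Position 2: "rr"
  Position 3: "ri"
  Position 4: "ie"
  Position 5: "er"
Bigrams = "ba", "ar", "rr", "ri", "ie", "er"


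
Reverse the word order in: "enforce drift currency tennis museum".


Original: "enforce drift currency tennis museum"
Words (1..n): enforce | drift | currency | tennis | museum
Reversed (n..1): museum | tennis | currency | drift | enforce
Result = "museum tennis currency drift enforce"


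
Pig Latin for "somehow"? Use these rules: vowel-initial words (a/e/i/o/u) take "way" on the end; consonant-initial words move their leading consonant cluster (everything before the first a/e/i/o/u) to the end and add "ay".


Word: "somehow"
Starts with consonant(s) → move to end, add 'ay'
Consonant cluster: "s"
Pig Latin = "omehowsay"


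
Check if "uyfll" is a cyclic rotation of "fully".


Word: "fully", Candidate: "uyfll"
Method: check if candidate is substring of word+word
"fullyfully" contains "uyfll"? No
Is rotation = No


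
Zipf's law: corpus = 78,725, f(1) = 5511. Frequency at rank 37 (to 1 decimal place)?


Zipf's law: f(r) = f(1) / r
f(1) = 5511
f(37) = 5511 / 37
= 148.9 occurrences


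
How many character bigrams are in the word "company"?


Word: "company" (length 7)
Number of 2-grams = length - 2 + 1 = 7 - 2 + 1
= 6


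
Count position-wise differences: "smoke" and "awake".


Comparing character by character (same length = 5):
  Pos 0: 's' vs 'a' !=
  Pos 1: 'm' vs 'w' !=
  Pos 2: 'o' vs 'a' !=
  Pos 3: 'k' vs 'k' =
  Pos 4: 'e' vs 'e' =
Hamming distance = 3


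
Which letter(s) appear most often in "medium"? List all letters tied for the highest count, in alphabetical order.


Word: "medium"
Letter counts:
  'd': 1
  'e': 1
  'i': 1
  'm': 2
  'u': 1
Maximum count = 2
Most frequent = 'm' (2 times each)


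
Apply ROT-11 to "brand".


Word: "brand"
Shift: 11
Each letter → (letter + shift) mod 26:
  'b' (1) + 11 = 12 → 'm'
  'r' (17) + 11 = 2 → 'c'
  'a' (0) + 11 = 11 → 'l'
  'n' (13) + 11 = 24 → 'y'
  'd' (3) + 11 = 14 → 'o'
Result = "mclyo"


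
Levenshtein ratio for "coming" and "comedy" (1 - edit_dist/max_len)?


Word 1: "coming" (length 6)
Word 2: "comedy" (length 6)
One optimal edit sequence:
  1. keep 'c'
  2. keep 'o'
  3. keep 'm'
  4. substitute 'i' -> 'e'  (+1)
  5. substitute 'n' -> 'd'  (+1)
  6. substitute 'g' -> 'y'  (+1)
Edit distance = 3
Max length = max(6, 6) = 6
Similarity = 1 - 3/6
= 0.5000


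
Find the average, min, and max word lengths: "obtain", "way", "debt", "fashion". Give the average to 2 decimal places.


Lengths: "obtain"=6, "way"=3, "debt"=4, "fashion"=7
Sum = 20, Count = 4
Average = 20/4 = 5.00
= avg=5.00, min=3, max=7


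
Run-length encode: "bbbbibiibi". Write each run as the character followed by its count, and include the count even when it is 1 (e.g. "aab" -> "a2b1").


String: "bbbbibiibi"
Scanning for consecutive runs:
  'b' x 4
  'i' x 1
  'b' x 1
  'i' x 2
  'b' x 1
  'i' x 1
RLE = "b4i1b1i2b1i1"


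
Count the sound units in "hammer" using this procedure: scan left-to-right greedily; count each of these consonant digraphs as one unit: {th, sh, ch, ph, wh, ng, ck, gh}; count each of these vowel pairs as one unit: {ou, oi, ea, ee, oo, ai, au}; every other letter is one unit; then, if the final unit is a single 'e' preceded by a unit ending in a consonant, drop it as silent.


Word: "hammer" (6 letters)
Left-to-right scan:
  (1) 'h' (letter)
  (2) 'a' (letter)
  (3) 'm' (letter)
  (4) 'm' (letter)
  (5) 'e' (letter)
  (6) 'r' (letter)
Units from scan: 6
Sound units = 6 units


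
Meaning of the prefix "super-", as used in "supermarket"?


Prefix: super-
Example: supermarket = super- + market
Meaning = above / beyond


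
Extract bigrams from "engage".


Word: "engage" (length 6)
Number of bigrams = 6 - 2 + 1 = 5
  Position 0: "en"
  Position 1: "ng"
  Position 2: "ga"
  Position 3: "ag"
  Position 4: "ge"
Bigrams = "en", "ng", "ga", "ag", "ge"


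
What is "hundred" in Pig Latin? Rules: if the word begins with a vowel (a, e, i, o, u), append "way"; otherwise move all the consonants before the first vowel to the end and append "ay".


Word: "hundred"
Starts with consonant(s) → move to end, add 'ay'
Consonant cluster: "h"
Pig Latin = "undredhay"


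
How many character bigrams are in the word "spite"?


Word: "spite" (length 5)
Number of 2-grams = length - 2 + 1 = 5 - 2 + 1
= 4


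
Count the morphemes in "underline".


Word: "underline"
Morphemes: under- / line
Each morpheme carries meaning
= 2 morphemes


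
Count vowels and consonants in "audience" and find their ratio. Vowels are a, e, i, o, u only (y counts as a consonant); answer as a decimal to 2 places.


Word: "audience"
Vowels (a,e,i,o,u): 5
Consonants: 3
Ratio = 5/3
= 1.67


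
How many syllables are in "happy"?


Word: "happy"
Syllable breakdown: hap · py
Counting: 2 parts
= 2 syllables


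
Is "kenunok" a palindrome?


Word: "kenunok"
Reversed: "konunek"
Forward == Backward? kenunok != konunek
Palindrome = No


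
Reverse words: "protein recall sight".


Original: "protein recall sight"
Words (1..n): protein | recall | sight
Reversed (n..1): sight | recall | protein
Result = "sight recall protein"


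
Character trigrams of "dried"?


Word: "dried" (length 5)
Number of trigrams = 5 - 3 + 1 = 3
  Position 0: "dri"
  Position 1: "rie"
  Position 2: "ied"
Trigrams = "dri", "rie", "ied"


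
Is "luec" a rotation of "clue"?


Word: "clue", Candidate: "luec"
Method: check if candidate is substring of word+word
"clueclue" contains "luec"? Yes
Is rotation = Yes


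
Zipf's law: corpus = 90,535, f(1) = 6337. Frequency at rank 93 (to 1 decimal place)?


Zipf's law: f(r) = f(1) / r
f(1) = 6337
f(93) = 6337 / 93
= 68.1 occurrences


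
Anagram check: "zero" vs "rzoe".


Word 1: "zero" → sorted: eorz
Word 2: "rzoe" → sorted: eorz
Same letters? eorz == eorz
Anagram = Yes


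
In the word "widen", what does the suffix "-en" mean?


Suffix: -en
Example: widen = wide + -en, with a spelling change
Meaning = to make / become


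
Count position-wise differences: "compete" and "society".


Comparing character by character (same length = 7):
  Pos 0: 'c' vs 's' !=
  Pos 1: 'o' vs 'o' =
  Pos 2: 'm' vs 'c' !=
  Pos 3: 'p' vs 'i' !=
  Pos 4: 'e' vs 'e' =
  Pos 5: 't' vs 't' =
  Pos 6: 'e' vs 'y' !=
Hamming distance = 4


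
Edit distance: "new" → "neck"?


Word 1: "new" (length 3)
Word 2: "neck" (length 4)
One optimal edit sequence (insert/delete/substitute each cost 1):
  1. keep 'n'
  2. keep 'e'
  3. insert 'c'  (+1)
  4. substitute 'w' -> 'k'  (+1)
Total edit operations: 2
Edit distance = 2


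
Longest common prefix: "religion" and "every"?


Word 1: "religion"
Word 2: "every"
Comparing from start:
  Pos 0: 'r' != 'e' (stop)
LCP = "" (length 0)


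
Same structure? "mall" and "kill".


Pattern of "mall": [0, 1, 2, 2]
Pattern of "kill": [0, 1, 2, 2]
Patterns match
Same pattern = Yes


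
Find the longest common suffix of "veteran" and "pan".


Word 1: "veteran"
Word 2: "pan"
Comparing from end:
  Pos -1: 'n' == 'n'
  Pos -2: 'a' == 'a'
  Pos -3: 'r' != 'p' (stop)
LCS = "an" (length 2)


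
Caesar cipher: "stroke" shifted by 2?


Word: "stroke"
Shift: 2
Each letter → (letter + shift) mod 26:
  's' (18) + 2 = 20 → 'u'
  't' (19) + 2 = 21 → 'v'
  'r' (17) + 2 = 19 → 't'
  'o' (14) + 2 = 16 → 'q'
  'k' (10) + 2 = 12 → 'm'
  'e' (4) + 2 = 6 → 'g'
Result = "uvtqmg"


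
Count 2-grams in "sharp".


Word: "sharp" (length 5)
Number of 2-grams = length - 2 + 1 = 5 - 2 + 1
= 4


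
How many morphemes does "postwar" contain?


Word: "postwar"
Morphemes: post- / war
Each morpheme carries meaning
= 2 morphemes


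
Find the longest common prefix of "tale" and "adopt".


Word 1: "tale"
Word 2: "adopt"
Comparing from start:
  Pos 0: 't' != 'a' (stop)
LCP = "" (length 0)


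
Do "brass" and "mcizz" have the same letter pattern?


Pattern of "brass": [0, 1, 2, 3, 3]
Pattern of "mcizz": [0, 1, 2, 3, 3]
Patterns match
Same pattern = Yes


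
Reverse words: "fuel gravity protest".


Original: "fuel gravity protest"
Words (1..n): fuel | gravity | protest
Reversed (n..1): protest | gravity | fuel
Result = "protest gravity fuel"


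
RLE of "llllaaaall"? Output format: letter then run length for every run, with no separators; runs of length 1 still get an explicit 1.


String: "llllaaaall"
Scanning for consecutive runs:
  'l' x 4
  'a' x 4
  'l' x 2
RLE = "l4a4l2"


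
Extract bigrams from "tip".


Word: "tip" (length 3)
Number of bigrams = 3 - 2 + 1 = 2
  Position 0: "ti"
  Position 1: "ip"
Bigrams = "ti", "ip"


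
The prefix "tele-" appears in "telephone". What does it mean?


Prefix: tele-
As in: telephone -> tele- + phone
Meaning = distant


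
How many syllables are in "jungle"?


Word: "jungle"
Syllable breakdown: jun · gle
Counting: 2 parts
= 2 syllables


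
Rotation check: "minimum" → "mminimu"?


Word: "minimum", Candidate: "mminimu"
Method: check if candidate is substring of word+word
"minimumminimum" contains "mminimu"? Yes
Is rotation = Yes


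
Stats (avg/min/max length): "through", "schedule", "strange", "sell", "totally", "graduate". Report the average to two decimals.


Lengths: "through"=7, "schedule"=8, "strange"=7, "sell"=4, "totally"=7, "graduate"=8
Sum = 41, Count = 6
Average = 41/6 = 6.83
= avg=6.83, min=4, max=8


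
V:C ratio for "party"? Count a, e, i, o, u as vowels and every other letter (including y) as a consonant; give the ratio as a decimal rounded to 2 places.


Word: "party"
Vowels (a,e,i,o,u): 1
Consonants: 4
Ratio = 1/4
= 0.25


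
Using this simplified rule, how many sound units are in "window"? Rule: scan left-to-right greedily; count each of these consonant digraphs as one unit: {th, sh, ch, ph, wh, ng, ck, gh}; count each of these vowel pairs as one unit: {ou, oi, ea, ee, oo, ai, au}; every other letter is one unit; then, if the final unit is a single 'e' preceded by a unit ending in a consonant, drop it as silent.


Word: "window" (6 letters)
Left-to-right scan:
  [1] 'w' (letter)
  [2] 'i' (letter)
  [3] 'n' (letter)
  [4] 'd' (letter)
  [5] 'o' (letter)
  [6] 'w' (letter)
Units from scan: 6
Sound units = 6 units


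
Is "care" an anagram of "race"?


Word 1: "race" → sorted: acer
Word 2: "care" → sorted: acer
Same letters? acer == acer
Anagram = Yes


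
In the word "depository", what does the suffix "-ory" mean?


Suffix: -ory
Example: depository = deposit + -ory
Meaning = relating to / place for


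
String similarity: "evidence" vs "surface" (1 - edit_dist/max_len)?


Word 1: "evidence" (length 8)
Word 2: "surface" (length 7)
One optimal edit sequence:
  1. delete 'e'  (+1)
  2. substitute 'v' -> 's'  (+1)
  3. substitute 'i' -> 'u'  (+1)
  4. substitute 'd' -> 'r'  (+1)
  5. substitute 'e' -> 'f'  (+1)
  6. substitute 'n' -> 'a'  (+1)
  7. keep 'c'
  8. keep 'e'
Edit distance = 6
Max length = max(8, 7) = 8
Similarity = 1 - 6/8
= 0.2500


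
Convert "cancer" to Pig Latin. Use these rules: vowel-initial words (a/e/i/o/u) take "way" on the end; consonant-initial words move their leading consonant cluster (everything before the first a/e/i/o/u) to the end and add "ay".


Word: "cancer"
Starts with consonant(s) → move to end, add 'ay'
Consonant cluster: "c"
Pig Latin = "ancercay"


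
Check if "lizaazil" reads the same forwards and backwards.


Word: "lizaazil"
Reversed: "lizaazil"
Forward == Backward? lizaazil == lizaazil
Palindrome = Yes


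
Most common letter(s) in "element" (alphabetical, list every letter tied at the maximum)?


Word: "element"
Letter counts:
  'e': 3
  'l': 1
  'm': 1
  'n': 1
  't': 1
Maximum count = 3
Most frequent = 'e' (3 times each)


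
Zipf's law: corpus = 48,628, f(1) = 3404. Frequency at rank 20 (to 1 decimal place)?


Zipf's law: f(r) = f(1) / r
f(1) = 3404
f(20) = 3404 / 20
= 170.2 occurrences


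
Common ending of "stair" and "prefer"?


Word 1: "stair"
Word 2: "prefer"
Comparing from end:
  Pos -1: 'r' == 'r'
  Pos -2: 'i' != 'e' (stop)
LCS = "r" (length 1)


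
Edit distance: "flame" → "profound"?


Word 1: "flame" (length 5)
Word 2: "profound" (length 8)
One optimal edit sequence (insert/delete/substitute each cost 1):
  1. insert 'p'  (+1)
  2. insert 'r'  (+1)
  3. insert 'o'  (+1)
  4. keep 'f'
  5. substitute 'l' -> 'o'  (+1)
  6. substitute 'a' -> 'u'  (+1)
  7. substitute 'm' -> 'n'  (+1)
  8. substitute 'e' -> 'd'  (+1)
Total edit operations: 7
Edit distance = 7


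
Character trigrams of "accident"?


Word: "accident" (length 8)
Number of trigrams = 8 - 3 + 1 = 6
  Position 0: "acc"
  Position 1: "cci"
  Position 2: "cid"
  Position 3: "ide"
  Position 4: "den"
  Position 5: "ent"
Trigrams = "acc", "cci", "cid", "ide", "den", "ent"


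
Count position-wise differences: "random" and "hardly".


Comparing character by character (same length = 6):
  Pos 0: 'r' vs 'h' !=
  Pos 1: 'a' vs 'a' =
  Pos 2: 'n' vs 'r' !=
  Pos 3: 'd' vs 'd' =
  Pos 4: 'o' vs 'l' !=
  Pos 5: 'm' vs 'y' !=
Hamming distance = 4


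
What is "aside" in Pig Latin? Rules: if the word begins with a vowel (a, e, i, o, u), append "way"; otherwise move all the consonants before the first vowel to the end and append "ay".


Word: "aside"
Starts with vowel → add 'way'
Pig Latin = "asideway"


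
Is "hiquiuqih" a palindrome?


Word: "hiquiuqih"
Reversed: "hiquiuqih"
Forward == Backward? hiquiuqih == hiquiuqih
Palindrome = Yes


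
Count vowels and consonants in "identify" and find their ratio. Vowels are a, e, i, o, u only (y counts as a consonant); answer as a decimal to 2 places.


Word: "identify"
Vowels (a,e,i,o,u): 3
Consonants: 5
Ratio = 3/5
= 0.60


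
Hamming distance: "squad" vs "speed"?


Comparing character by character (same length = 5):
  Pos 0: 's' vs 's' =
  Pos 1: 'q' vs 'p' !=
  Pos 2: 'u' vs 'e' !=
  Pos 3: 'a' vs 'e' !=
  Pos 4: 'd' vs 'd' =
Hamming distance = 3


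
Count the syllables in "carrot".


Word: "carrot"
Syllable breakdown: car-rot
Counting: 2 parts
= 2 syllables


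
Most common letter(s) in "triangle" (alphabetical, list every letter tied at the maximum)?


Word: "triangle"
Letter counts:
  'a': 1
  'e': 1
  'g': 1
  'i': 1
  'l': 1
  'n': 1
  'r': 1
  't': 1
Maximum count = 1
Most frequent = 'a', 'e', 'g', 'i', 'l', 'n', 'r', 't' (1 time each)


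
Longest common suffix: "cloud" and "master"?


Word 1: "cloud"
Word 2: "master"
Comparing from end:
  Pos -1: 'd' != 'r' (stop)
LCS = "" (length 0)


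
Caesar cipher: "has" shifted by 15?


Word: "has"
Shift: 15
Each letter → (letter + shift) mod 26:
  'h' (7) + 15 = 22 → 'w'
  'a' (0) + 15 = 15 → 'p'
  's' (18) + 15 = 7 → 'h'
Result = "wph"


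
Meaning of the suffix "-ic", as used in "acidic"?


Suffix: -ic
Example: acidic (acid + -ic)
Meaning = relating to


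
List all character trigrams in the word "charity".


Word: "charity" (length 7)
Number of trigrams = 7 - 3 + 1 = 5
  Position 0: "cha"
  Position 1: "har"
  Position 2: "ari"
  Position 3: "rit"
  Position 4: "ity"
Trigrams = "cha", "har", "ari", "rit", "ity"


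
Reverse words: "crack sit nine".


Original: "crack sit nine"
Words (1..n): crack | sit | nine
Reversed (n..1): nine | sit | crack
Result = "nine sit crack"


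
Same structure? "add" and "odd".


Pattern of "add": [0, 1, 1]
Pattern of "odd": [0, 1, 1]
Patterns match
Same pattern = Yes


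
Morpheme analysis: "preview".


Word: "preview"
Morphemes: pre- | view
Each morpheme carries meaning
= 2 morphemes


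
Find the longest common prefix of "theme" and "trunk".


Word 1: "theme"
Word 2: "trunk"
Comparing from start:
  Pos 0: 't' == 't'
  Pos 1: 'h' != 'r' (stop)
LCP = "t" (length 1)


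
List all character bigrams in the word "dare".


Word: "dare" (length 4)
Number of bigrams = 4 - 2 + 1 = 3
  Position 0: "da"
  Position 1: "ar"
  Position 2: "re"
Bigrams = "da", "ar", "re"


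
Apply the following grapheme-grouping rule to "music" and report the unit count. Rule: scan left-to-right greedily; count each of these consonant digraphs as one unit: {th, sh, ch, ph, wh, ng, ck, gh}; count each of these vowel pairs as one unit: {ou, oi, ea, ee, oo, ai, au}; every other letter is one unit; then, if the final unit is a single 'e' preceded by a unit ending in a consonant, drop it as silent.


Word: "music" (5 letters)
Left-to-right scan:
  1. 'm' (letter)
  2. 'u' (letter)
  3. 's' (letter)
  4. 'i' (letter)
  5. 'c' (letter)
Units from scan: 5
Sound units = 5 units


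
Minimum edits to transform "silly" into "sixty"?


Word 1: "silly" (length 5)
Word 2: "sixty" (length 5)
One optimal edit sequence (insert/delete/substitute each cost 1):
  1. keep 's'
  2. keep 'i'
  3. substitute 'l' -> 'x'  (+1)
  4. substitute 'l' -> 't'  (+1)
  5. keep 'y'
Total edit operations: 2
Edit distance = 2


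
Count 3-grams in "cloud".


Word: "cloud" (length 5)
Number of 3-grams = length - 3 + 1 = 5 - 3 + 1
= 3


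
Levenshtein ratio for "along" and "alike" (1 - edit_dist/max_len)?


Word 1: "along" (length 5)
Word 2: "alike" (length 5)
One optimal edit sequence:
  1. keep 'a'
  2. keep 'l'
  3. substitute 'o' -> 'i'  (+1)
  4. substitute 'n' -> 'k'  (+1)
  5. substitute 'g' -> 'e'  (+1)
Edit distance = 3
Max length = max(5, 5) = 5
Similarity = 1 - 3/5
= 0.4000


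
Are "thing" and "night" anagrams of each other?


Word 1: "thing" → sorted: ghint
Word 2: "night" → sorted: ghint
Same letters? ghint == ghint
Anagram = Yes


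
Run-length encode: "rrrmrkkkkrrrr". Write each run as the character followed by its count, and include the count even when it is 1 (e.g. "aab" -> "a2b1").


String: "rrrmrkkkkrrrr"
Scanning for consecutive runs:
  'r' x 3
  'm' x 1
  'r' x 1
  'k' x 4
  'r' x 4
RLE = "r3m1r1k4r4"


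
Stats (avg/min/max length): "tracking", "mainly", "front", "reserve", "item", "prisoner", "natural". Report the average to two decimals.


Lengths: "tracking"=8, "mainly"=6, "front"=5, "reserve"=7, "item"=4, "prisoner"=8, "natural"=7
Sum = 45, Count = 7
Average = 45/7 = 6.43
= avg=6.43, min=4, max=8


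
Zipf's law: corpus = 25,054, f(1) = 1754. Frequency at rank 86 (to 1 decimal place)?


Zipf's law: f(r) = f(1) / r
f(1) = 1754
f(86) = 1754 / 86
= 20.4 occurrences


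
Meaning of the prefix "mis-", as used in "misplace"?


Prefix: mis-
Example: misplace = mis- + place
Meaning = wrongly


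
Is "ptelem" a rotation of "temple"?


Word: "temple", Candidate: "ptelem"
Method: check if candidate is substring of word+word
"templetemple" contains "ptelem"? No
Is rotation = No


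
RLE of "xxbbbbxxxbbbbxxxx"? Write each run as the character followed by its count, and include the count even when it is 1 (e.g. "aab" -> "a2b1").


String: "xxbbbbxxxbbbbxxxx"
Scanning for consecutive runs:
  'x' x 2
  'b' x 4
  'x' x 3
  'b' x 4
  'x' x 4
RLE = "x2b4x3b4x4"


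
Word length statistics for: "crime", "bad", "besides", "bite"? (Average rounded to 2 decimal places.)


Lengths: "crime"=5, "bad"=3, "besides"=7, "bite"=4
Sum = 19, Count = 4
Average = 19/4 = 4.75
= avg=4.75, min=3, max=7


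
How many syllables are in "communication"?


Word: "communication"
Syllable breakdown: com-mu-ni-ca-tion
Counting: 5 parts
= 5 syllables


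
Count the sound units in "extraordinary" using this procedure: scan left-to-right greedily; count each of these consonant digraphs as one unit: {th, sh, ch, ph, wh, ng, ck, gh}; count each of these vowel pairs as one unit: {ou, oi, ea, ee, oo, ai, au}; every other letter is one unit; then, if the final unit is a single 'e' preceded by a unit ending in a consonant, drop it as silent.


Word: "extraordinary" (13 letters)
Left-to-right scan:
  1. 'e' (letter)
  2. 'x' (letter)
  3. 't' (letter)
  4. 'r' (letter)
  5. 'a' (letter)
  6. 'o' (letter)
  7. 'r' (letter)
  8. 'd' (letter)
  9. 'i' (letter)
  10. 'n' (letter)
  11. 'a' (letter)
  12. 'r' (letter)
  13. 'y' (letter)
Units from scan: 13
Sound units = 13 units


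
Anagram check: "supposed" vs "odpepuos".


Word 1: "supposed" → sorted: deoppssu
Word 2: "odpepuos" → sorted: deooppsu
Same letters? deoppssu != deooppsu
Anagram = No


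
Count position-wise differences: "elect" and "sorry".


Comparing character by character (same length = 5):
  Pos 0: 'e' vs 's' !=
  Pos 1: 'l' vs 'o' !=
  Pos 2: 'e' vs 'r' !=
  Pos 3: 'c' vs 'r' !=
  Pos 4: 't' vs 'y' !=
Hamming distance = 5


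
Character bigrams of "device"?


Word: "device" (length 6)
Number of bigrams = 6 - 2 + 1 = 5
  Position 0: "de"
  Position 1: "ev"
  Position 2: "vi"
  Position 3: "ic"
  Position 4: "ce"
Bigrams = "de", "ev", "vi", "ic", "ce"


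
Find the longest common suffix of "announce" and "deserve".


Word 1: "announce"
Word 2: "deserve"
Comparing from end:
  Pos -1: 'e' == 'e'
  Pos -2: 'c' != 'v' (stop)
LCS = "e" (length 1)


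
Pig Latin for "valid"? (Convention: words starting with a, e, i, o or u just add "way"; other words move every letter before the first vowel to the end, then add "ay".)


Word: "valid"
Starts with consonant(s) → move to end, add 'ay'
Consonant cluster: "v"
Pig Latin = "alidvay"


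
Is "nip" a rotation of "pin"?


Word: "pin", Candidate: "nip"
Method: check if candidate is substring of word+word
"pinpin" contains "nip"? No
Is rotation = No


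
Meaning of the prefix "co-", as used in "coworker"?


Prefix: co-
As in: coworker -> co- + worker
Meaning = together


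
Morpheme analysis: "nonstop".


Word: "nonstop"
Morphemes: non- | stop
Each morpheme carries meaning
= 2 morphemes


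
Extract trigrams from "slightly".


Word: "slightly" (length 8)
Number of trigrams = 8 - 3 + 1 = 6
  Position 0: "sli"
  Position 1: "lig"
  Position 2: "igh"
  Position 3: "ght"
  Position 4: "htl"
  Position 5: "tly"
Trigrams = "sli", "lig", "igh", "ght", "htl", "tly"


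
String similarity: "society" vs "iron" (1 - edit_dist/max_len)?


Word 1: "society" (length 7)
Word 2: "iron" (length 4)
One optimal edit sequence:
  1. delete 's'  (+1)
  2. delete 'o'  (+1)
  3. delete 'c'  (+1)
  4. keep 'i'
  5. substitute 'e' -> 'r'  (+1)
  6. substitute 't' -> 'o'  (+1)
  7. substitute 'y' -> 'n'  (+1)
Edit distance = 6
Max length = max(7, 4) = 7
Similarity = 1 - 6/7
= 0.1429


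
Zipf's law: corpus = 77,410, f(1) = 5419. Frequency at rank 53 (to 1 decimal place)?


Zipf's law: f(r) = f(1) / r
f(1) = 5419
f(53) = 5419 / 53
= 102.2 occurrences


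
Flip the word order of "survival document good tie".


Original: "survival document good tie"
Words (1..n): survival | document | good | tie
Reversed (n..1): tie | good | document | survival
Result = "tie good document survival"


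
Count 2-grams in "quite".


Word: "quite" (length 5)
Number of 2-grams = length - 2 + 1 = 5 - 2 + 1
= 4


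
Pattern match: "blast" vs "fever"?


Pattern of "blast": [0, 1, 2, 3, 4]
Pattern of "fever": [0, 1, 2, 1, 3]
Patterns do not match
Same pattern = No


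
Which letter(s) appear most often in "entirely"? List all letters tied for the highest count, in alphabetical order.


Word: "entirely"
Letter counts:
  'e': 2
  'i': 1
  'l': 1
  'n': 1
  'r': 1
  't': 1
  'y': 1
Maximum count = 2
Most frequent = 'e' (2 times each)


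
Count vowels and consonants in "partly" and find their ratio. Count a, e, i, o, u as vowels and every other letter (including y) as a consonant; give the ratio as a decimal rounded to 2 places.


Word: "partly"
Vowels (a,e,i,o,u): 1
Consonants: 5
Ratio = 1/5
= 0.20


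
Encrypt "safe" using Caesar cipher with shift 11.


Word: "safe"
Shift: 11
Each letter → (letter + shift) mod 26:
  's' (18) + 11 = 3 → 'd'
  'a' (0) + 11 = 11 → 'l'
  'f' (5) + 11 = 16 → 'q'
  'e' (4) + 11 = 15 → 'p'
Result = "dlqp"


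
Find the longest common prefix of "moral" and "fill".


Word 1: "moral"
Word 2: "fill"
Comparing from start:
  Pos 0: 'm' != 'f' (stop)
LCP = "" (length 0)


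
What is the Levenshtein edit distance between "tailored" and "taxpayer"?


Word 1: "tailored" (length 8)
Word 2: "taxpayer" (length 8)
One optimal edit sequence (insert/delete/substitute each cost 1):
  1. keep 't'
  2. keep 'a'
  3. substitute 'i' -> 'x'  (+1)
  4. substitute 'l' -> 'p'  (+1)
  5. substitute 'o' -> 'a'  (+1)
  6. substitute 'r' -> 'y'  (+1)
  7. keep 'e'
  8. substitute 'd' -> 'r'  (+1)
Total edit operations: 5
Edit distance = 5


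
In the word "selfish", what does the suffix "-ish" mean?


Suffix: -ish
Example: selfish (self + -ish)
Meaning = somewhat / having the qualities of


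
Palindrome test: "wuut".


Word: "wuut"
Reversed: "tuuw"
Forward == Backward? wuut != tuuw
Palindrome = No


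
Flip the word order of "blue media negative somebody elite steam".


Original: "blue media negative somebody elite steam"
Words (1..n): blue | media | negative | somebody | elite | steam
Reversed (n..1): steam | elite | somebody | negative | media | blue
Result = "steam elite somebody negative media blue"


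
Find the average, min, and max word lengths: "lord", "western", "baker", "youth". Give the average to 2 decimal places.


Lengths: "lord"=4, "western"=7, "baker"=5, "youth"=5
Sum = 21, Count = 4
Average = 21/4 = 5.25
= avg=5.25, min=4, max=7


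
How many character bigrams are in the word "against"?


Word: "against" (length 7)
Number of 2-grams = length - 2 + 1 = 7 - 2 + 1
= 6


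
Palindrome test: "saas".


Word: "saas"
Reversed: "saas"
Forward == Backward? saas == saas
Palindrome = Yes


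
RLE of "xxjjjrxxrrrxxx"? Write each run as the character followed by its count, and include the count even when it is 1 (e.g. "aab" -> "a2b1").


String: "xxjjjrxxrrrxxx"
Scanning for consecutive runs:
  'x' x 2
  'j' x 3
  'r' x 1
  'x' x 2
  'r' x 3
  'x' x 3
RLE = "x2j3r1x2r3x3"


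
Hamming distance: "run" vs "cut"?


Comparing character by character (same length = 3):
  Pos 0: 'r' vs 'c' !=
  Pos 1: 'u' vs 'u' =
  Pos 2: 'n' vs 't' !=
Hamming distance = 2


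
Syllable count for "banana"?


Word: "banana"
Syllable breakdown: ba-na-na
Counting: 3 parts
= 3 syllables


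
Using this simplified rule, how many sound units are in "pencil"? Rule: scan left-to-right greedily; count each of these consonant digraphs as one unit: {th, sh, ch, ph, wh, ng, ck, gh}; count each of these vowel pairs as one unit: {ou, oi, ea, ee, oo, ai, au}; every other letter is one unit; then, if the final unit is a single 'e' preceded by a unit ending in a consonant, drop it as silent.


Word: "pencil" (6 letters)
Left-to-right scan:
  1. 'p' (letter)
  2. 'e' (letter)
  3. 'n' (letter)
  4. 'c' (letter)
  5. 'i' (letter)
  6. 'l' (letter)
Units from scan: 6
Sound units = 6 units


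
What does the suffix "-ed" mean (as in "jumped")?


Suffix: -ed
Example: jumped = jump + -ed
Meaning = past tense


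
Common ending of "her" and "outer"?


Word 1: "her"
Word 2: "outer"
Comparing from end:
  Pos -1: 'r' == 'r'
  Pos -2: 'e' == 'e'
  Pos -3: 'h' != 't' (stop)
LCS = "er" (length 2)


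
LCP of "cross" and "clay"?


Word 1: "cross"
Word 2: "clay"
Comparing from start:
  Pos 0: 'c' == 'c'
  Pos 1: 'r' != 'l' (stop)
LCP = "c" (length 1)


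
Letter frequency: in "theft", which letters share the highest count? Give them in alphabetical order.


Word: "theft"
Letter counts:
  'e': 1
  'f': 1
  'h': 1
  't': 2
Maximum count = 2
Most frequent = 't' (2 times each)


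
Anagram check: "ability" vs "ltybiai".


Word 1: "ability" → sorted: abiilty
Word 2: "ltybiai" → sorted: abiilty
Same letters? abiilty == abiilty
Anagram = Yes


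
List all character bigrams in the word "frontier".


Word: "frontier" (length 8)
Number of bigrams = 8 - 2 + 1 = 7
  Position 0: "fr"
  Position 1: "ro"
  Position 2: "on"
  Position 3: "nt"
  Position 4: "ti"
  Position 5: "ie"
  Position 6: "er"
Bigrams = "fr", "ro", "on", "nt", "ti", "ie", "er"


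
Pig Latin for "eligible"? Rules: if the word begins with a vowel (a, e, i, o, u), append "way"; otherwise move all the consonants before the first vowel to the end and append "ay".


Word: "eligible"
Starts with vowel → add 'way'
Pig Latin = "eligibleway"


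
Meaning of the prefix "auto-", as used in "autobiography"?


Prefix: auto-
As in: autobiography -> auto- + biography
Meaning = self


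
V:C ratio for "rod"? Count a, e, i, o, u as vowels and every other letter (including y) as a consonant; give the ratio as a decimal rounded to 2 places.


Word: "rod"
Vowels (a,e,i,o,u): 1
Consonants: 2
Ratio = 1/2
= 0.50


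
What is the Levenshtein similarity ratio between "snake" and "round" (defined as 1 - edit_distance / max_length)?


Word 1: "snake" (length 5)
Word 2: "round" (length 5)
One optimal edit sequence:
  1. substitute 's' -> 'r'  (+1)
  2. substitute 'n' -> 'o'  (+1)
  3. substitute 'a' -> 'u'  (+1)
  4. substitute 'k' -> 'n'  (+1)
  5. substitute 'e' -> 'd'  (+1)
Edit distance = 5
Max length = max(5, 5) = 5
Similarity = 1 - 5/5
= 0.0000


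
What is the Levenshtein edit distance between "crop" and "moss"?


Word 1: "crop" (length 4)
Word 2: "moss" (length 4)
One optimal edit sequence (insert/delete/substitute each cost 1):
  1. substitute 'c' -> 'm'  (+1)
  2. substitute 'r' -> 'o'  (+1)
  3. substitute 'o' -> 's'  (+1)
  4. substitute 'p' -> 's'  (+1)
Total edit operations: 4
Edit distance = 4


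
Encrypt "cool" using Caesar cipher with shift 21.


Word: "cool"
Shift: 21
Each letter → (letter + shift) mod 26:
  'c' (2) + 21 = 23 → 'x'
  'o' (14) + 21 = 9 → 'j'
  'o' (14) + 21 = 9 → 'j'
  'l' (11) + 21 = 6 → 'g'
Result = "xjjg"


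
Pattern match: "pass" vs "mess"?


Pattern of "pass": [0, 1, 2, 2]
Pattern of "mess": [0, 1, 2, 2]
Patterns match
Same pattern = Yes


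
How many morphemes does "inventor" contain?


Word: "inventor"
Morphemes: invent / -or
Each morpheme carries meaning
= 2 morphemes


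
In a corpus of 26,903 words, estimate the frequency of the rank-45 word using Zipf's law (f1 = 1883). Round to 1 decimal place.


Zipf's law: f(r) = f(1) / r
f(1) = 1883
f(45) = 1883 / 45
= 41.8 occurrences


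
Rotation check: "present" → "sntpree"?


Word: "present", Candidate: "sntpree"
Method: check if candidate is substring of word+word
"presentpresent" contains "sntpree"? No
Is rotation = No


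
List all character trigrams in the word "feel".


Word: "feel" (length 4)
Number of trigrams = 4 - 3 + 1 = 2
  Position 0: "fee"
  Position 1: "eel"
Trigrams = "fee", "eel"


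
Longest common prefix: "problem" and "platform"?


Word 1: "problem"
Word 2: "platform"
Comparing from start:
  Pos 0: 'p' == 'p'
  Pos 1: 'r' != 'l' (stop)
LCP = "p" (length 1)


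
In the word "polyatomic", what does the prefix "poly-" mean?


Prefix: poly-
Example: polyatomic = poly- + atomic
Meaning = many


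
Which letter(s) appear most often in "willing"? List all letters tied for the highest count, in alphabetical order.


Word: "willing"
Letter counts:
  'g': 1
  'i': 2
  'l': 2
  'n': 1
  'w': 1
Maximum count = 2
Most frequent = 'i', 'l' (2 times each)


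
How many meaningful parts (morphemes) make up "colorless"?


Word: "colorless"
Morphemes: color | -less
Each morpheme carries meaning
= 2 morphemes


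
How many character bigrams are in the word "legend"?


Word: "legend" (length 6)
Number of 2-grams = length - 2 + 1 = 6 - 2 + 1
= 5


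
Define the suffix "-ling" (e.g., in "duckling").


Suffix: -ling
Example: duckling (duck + -ling)
Meaning = small / young


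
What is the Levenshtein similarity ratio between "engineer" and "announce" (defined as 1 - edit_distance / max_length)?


Word 1: "engineer" (length 8)
Word 2: "announce" (length 8)
One optimal edit sequence:
  1. insert 'a'  (+1)
  2. substitute 'e' -> 'n'  (+1)
  3. keep 'n'
  4. substitute 'g' -> 'o'  (+1)
  5. substitute 'i' -> 'u'  (+1)
  6. keep 'n'
  7. substitute 'e' -> 'c'  (+1)
  8. keep 'e'
  9. delete 'r'  (+1)
Edit distance = 6
Max length = max(8, 8) = 8
Similarity = 1 - 6/8
= 0.2500
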